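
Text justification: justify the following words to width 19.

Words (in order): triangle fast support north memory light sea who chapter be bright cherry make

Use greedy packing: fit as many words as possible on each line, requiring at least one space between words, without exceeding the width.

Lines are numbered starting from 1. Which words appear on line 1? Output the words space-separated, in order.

Line 1: ['triangle', 'fast'] (min_width=13, slack=6)
Line 2: ['support', 'north'] (min_width=13, slack=6)
Line 3: ['memory', 'light', 'sea'] (min_width=16, slack=3)
Line 4: ['who', 'chapter', 'be'] (min_width=14, slack=5)
Line 5: ['bright', 'cherry', 'make'] (min_width=18, slack=1)

Answer: triangle fast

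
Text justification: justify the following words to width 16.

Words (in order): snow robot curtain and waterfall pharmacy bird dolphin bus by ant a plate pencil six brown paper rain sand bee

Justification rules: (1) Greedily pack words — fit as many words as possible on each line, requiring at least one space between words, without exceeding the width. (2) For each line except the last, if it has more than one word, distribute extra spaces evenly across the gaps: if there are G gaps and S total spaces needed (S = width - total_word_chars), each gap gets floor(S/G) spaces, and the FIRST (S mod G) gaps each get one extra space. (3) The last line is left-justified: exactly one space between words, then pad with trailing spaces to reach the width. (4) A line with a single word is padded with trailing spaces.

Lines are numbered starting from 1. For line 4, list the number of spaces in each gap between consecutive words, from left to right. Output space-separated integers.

Answer: 4

Derivation:
Line 1: ['snow', 'robot'] (min_width=10, slack=6)
Line 2: ['curtain', 'and'] (min_width=11, slack=5)
Line 3: ['waterfall'] (min_width=9, slack=7)
Line 4: ['pharmacy', 'bird'] (min_width=13, slack=3)
Line 5: ['dolphin', 'bus', 'by'] (min_width=14, slack=2)
Line 6: ['ant', 'a', 'plate'] (min_width=11, slack=5)
Line 7: ['pencil', 'six', 'brown'] (min_width=16, slack=0)
Line 8: ['paper', 'rain', 'sand'] (min_width=15, slack=1)
Line 9: ['bee'] (min_width=3, slack=13)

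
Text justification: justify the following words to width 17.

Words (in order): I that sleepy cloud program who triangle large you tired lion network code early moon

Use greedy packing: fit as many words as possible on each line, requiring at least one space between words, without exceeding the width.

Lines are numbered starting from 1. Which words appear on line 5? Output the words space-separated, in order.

Line 1: ['I', 'that', 'sleepy'] (min_width=13, slack=4)
Line 2: ['cloud', 'program', 'who'] (min_width=17, slack=0)
Line 3: ['triangle', 'large'] (min_width=14, slack=3)
Line 4: ['you', 'tired', 'lion'] (min_width=14, slack=3)
Line 5: ['network', 'code'] (min_width=12, slack=5)
Line 6: ['early', 'moon'] (min_width=10, slack=7)

Answer: network code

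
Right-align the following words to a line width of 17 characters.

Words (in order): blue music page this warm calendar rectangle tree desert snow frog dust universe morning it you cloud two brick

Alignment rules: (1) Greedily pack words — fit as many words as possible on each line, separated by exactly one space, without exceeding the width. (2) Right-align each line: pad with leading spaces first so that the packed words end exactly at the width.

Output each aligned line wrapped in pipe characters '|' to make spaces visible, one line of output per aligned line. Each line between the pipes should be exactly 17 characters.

Line 1: ['blue', 'music', 'page'] (min_width=15, slack=2)
Line 2: ['this', 'warm'] (min_width=9, slack=8)
Line 3: ['calendar'] (min_width=8, slack=9)
Line 4: ['rectangle', 'tree'] (min_width=14, slack=3)
Line 5: ['desert', 'snow', 'frog'] (min_width=16, slack=1)
Line 6: ['dust', 'universe'] (min_width=13, slack=4)
Line 7: ['morning', 'it', 'you'] (min_width=14, slack=3)
Line 8: ['cloud', 'two', 'brick'] (min_width=15, slack=2)

Answer: |  blue music page|
|        this warm|
|         calendar|
|   rectangle tree|
| desert snow frog|
|    dust universe|
|   morning it you|
|  cloud two brick|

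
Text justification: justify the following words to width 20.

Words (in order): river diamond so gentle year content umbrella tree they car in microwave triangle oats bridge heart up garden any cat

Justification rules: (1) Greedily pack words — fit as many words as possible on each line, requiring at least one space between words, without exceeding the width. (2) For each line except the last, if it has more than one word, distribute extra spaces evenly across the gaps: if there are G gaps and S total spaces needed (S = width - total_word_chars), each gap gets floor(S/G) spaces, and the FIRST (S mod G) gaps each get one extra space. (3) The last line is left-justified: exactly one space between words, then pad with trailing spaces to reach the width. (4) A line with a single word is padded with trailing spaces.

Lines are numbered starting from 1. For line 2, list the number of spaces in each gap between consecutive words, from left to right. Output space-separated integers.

Line 1: ['river', 'diamond', 'so'] (min_width=16, slack=4)
Line 2: ['gentle', 'year', 'content'] (min_width=19, slack=1)
Line 3: ['umbrella', 'tree', 'they'] (min_width=18, slack=2)
Line 4: ['car', 'in', 'microwave'] (min_width=16, slack=4)
Line 5: ['triangle', 'oats', 'bridge'] (min_width=20, slack=0)
Line 6: ['heart', 'up', 'garden', 'any'] (min_width=19, slack=1)
Line 7: ['cat'] (min_width=3, slack=17)

Answer: 2 1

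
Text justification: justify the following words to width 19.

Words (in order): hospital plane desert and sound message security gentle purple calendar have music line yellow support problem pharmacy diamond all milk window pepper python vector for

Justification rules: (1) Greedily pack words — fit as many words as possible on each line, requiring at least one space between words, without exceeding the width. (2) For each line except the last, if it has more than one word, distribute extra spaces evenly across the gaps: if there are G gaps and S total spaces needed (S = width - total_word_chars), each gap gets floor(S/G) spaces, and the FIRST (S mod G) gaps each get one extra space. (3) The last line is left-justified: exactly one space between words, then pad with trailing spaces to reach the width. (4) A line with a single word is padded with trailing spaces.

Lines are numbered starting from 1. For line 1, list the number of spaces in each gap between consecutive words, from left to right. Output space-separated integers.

Answer: 6

Derivation:
Line 1: ['hospital', 'plane'] (min_width=14, slack=5)
Line 2: ['desert', 'and', 'sound'] (min_width=16, slack=3)
Line 3: ['message', 'security'] (min_width=16, slack=3)
Line 4: ['gentle', 'purple'] (min_width=13, slack=6)
Line 5: ['calendar', 'have', 'music'] (min_width=19, slack=0)
Line 6: ['line', 'yellow', 'support'] (min_width=19, slack=0)
Line 7: ['problem', 'pharmacy'] (min_width=16, slack=3)
Line 8: ['diamond', 'all', 'milk'] (min_width=16, slack=3)
Line 9: ['window', 'pepper'] (min_width=13, slack=6)
Line 10: ['python', 'vector', 'for'] (min_width=17, slack=2)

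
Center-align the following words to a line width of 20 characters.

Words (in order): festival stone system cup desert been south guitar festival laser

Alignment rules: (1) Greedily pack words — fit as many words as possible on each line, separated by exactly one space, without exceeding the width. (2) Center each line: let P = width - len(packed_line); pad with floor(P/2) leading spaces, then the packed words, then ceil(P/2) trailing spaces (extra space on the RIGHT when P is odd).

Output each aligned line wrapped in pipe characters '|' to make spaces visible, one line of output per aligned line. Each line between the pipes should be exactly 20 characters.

Answer: |   festival stone   |
| system cup desert  |
| been south guitar  |
|   festival laser   |

Derivation:
Line 1: ['festival', 'stone'] (min_width=14, slack=6)
Line 2: ['system', 'cup', 'desert'] (min_width=17, slack=3)
Line 3: ['been', 'south', 'guitar'] (min_width=17, slack=3)
Line 4: ['festival', 'laser'] (min_width=14, slack=6)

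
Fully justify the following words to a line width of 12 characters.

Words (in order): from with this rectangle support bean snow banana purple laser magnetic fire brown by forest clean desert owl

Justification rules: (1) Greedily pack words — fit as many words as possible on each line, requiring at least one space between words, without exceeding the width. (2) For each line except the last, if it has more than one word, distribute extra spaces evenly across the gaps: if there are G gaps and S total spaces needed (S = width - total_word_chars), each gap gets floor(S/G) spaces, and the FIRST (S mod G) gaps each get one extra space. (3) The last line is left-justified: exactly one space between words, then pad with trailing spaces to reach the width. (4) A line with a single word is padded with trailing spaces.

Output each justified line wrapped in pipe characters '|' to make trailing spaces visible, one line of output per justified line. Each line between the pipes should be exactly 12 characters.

Line 1: ['from', 'with'] (min_width=9, slack=3)
Line 2: ['this'] (min_width=4, slack=8)
Line 3: ['rectangle'] (min_width=9, slack=3)
Line 4: ['support', 'bean'] (min_width=12, slack=0)
Line 5: ['snow', 'banana'] (min_width=11, slack=1)
Line 6: ['purple', 'laser'] (min_width=12, slack=0)
Line 7: ['magnetic'] (min_width=8, slack=4)
Line 8: ['fire', 'brown'] (min_width=10, slack=2)
Line 9: ['by', 'forest'] (min_width=9, slack=3)
Line 10: ['clean', 'desert'] (min_width=12, slack=0)
Line 11: ['owl'] (min_width=3, slack=9)

Answer: |from    with|
|this        |
|rectangle   |
|support bean|
|snow  banana|
|purple laser|
|magnetic    |
|fire   brown|
|by    forest|
|clean desert|
|owl         |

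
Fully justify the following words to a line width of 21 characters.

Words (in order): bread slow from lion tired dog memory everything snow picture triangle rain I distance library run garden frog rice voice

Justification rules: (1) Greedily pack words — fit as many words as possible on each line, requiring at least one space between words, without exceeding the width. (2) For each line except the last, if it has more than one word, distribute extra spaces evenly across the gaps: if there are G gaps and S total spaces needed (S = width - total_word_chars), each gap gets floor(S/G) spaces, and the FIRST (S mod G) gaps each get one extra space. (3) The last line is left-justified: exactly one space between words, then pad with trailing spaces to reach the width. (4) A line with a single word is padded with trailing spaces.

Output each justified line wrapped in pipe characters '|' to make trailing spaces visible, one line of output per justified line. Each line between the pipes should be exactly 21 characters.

Answer: |bread  slow from lion|
|tired    dog   memory|
|everything       snow|
|picture triangle rain|
|I   distance  library|
|run  garden frog rice|
|voice                |

Derivation:
Line 1: ['bread', 'slow', 'from', 'lion'] (min_width=20, slack=1)
Line 2: ['tired', 'dog', 'memory'] (min_width=16, slack=5)
Line 3: ['everything', 'snow'] (min_width=15, slack=6)
Line 4: ['picture', 'triangle', 'rain'] (min_width=21, slack=0)
Line 5: ['I', 'distance', 'library'] (min_width=18, slack=3)
Line 6: ['run', 'garden', 'frog', 'rice'] (min_width=20, slack=1)
Line 7: ['voice'] (min_width=5, slack=16)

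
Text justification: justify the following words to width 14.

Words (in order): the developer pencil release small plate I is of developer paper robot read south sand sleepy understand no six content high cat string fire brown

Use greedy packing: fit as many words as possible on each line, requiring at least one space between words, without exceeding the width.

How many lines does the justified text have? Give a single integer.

Answer: 13

Derivation:
Line 1: ['the', 'developer'] (min_width=13, slack=1)
Line 2: ['pencil', 'release'] (min_width=14, slack=0)
Line 3: ['small', 'plate', 'I'] (min_width=13, slack=1)
Line 4: ['is', 'of'] (min_width=5, slack=9)
Line 5: ['developer'] (min_width=9, slack=5)
Line 6: ['paper', 'robot'] (min_width=11, slack=3)
Line 7: ['read', 'south'] (min_width=10, slack=4)
Line 8: ['sand', 'sleepy'] (min_width=11, slack=3)
Line 9: ['understand', 'no'] (min_width=13, slack=1)
Line 10: ['six', 'content'] (min_width=11, slack=3)
Line 11: ['high', 'cat'] (min_width=8, slack=6)
Line 12: ['string', 'fire'] (min_width=11, slack=3)
Line 13: ['brown'] (min_width=5, slack=9)
Total lines: 13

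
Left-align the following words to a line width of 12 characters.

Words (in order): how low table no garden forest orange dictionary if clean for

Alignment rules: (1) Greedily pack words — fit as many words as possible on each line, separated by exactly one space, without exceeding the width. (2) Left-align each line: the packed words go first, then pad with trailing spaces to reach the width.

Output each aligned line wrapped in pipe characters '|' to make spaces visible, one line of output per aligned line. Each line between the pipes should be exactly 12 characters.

Answer: |how low     |
|table no    |
|garden      |
|forest      |
|orange      |
|dictionary  |
|if clean for|

Derivation:
Line 1: ['how', 'low'] (min_width=7, slack=5)
Line 2: ['table', 'no'] (min_width=8, slack=4)
Line 3: ['garden'] (min_width=6, slack=6)
Line 4: ['forest'] (min_width=6, slack=6)
Line 5: ['orange'] (min_width=6, slack=6)
Line 6: ['dictionary'] (min_width=10, slack=2)
Line 7: ['if', 'clean', 'for'] (min_width=12, slack=0)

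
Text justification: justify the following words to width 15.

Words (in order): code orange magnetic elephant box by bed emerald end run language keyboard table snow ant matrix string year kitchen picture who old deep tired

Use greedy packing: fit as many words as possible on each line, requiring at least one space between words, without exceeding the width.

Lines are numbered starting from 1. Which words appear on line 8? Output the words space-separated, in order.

Answer: string year

Derivation:
Line 1: ['code', 'orange'] (min_width=11, slack=4)
Line 2: ['magnetic'] (min_width=8, slack=7)
Line 3: ['elephant', 'box', 'by'] (min_width=15, slack=0)
Line 4: ['bed', 'emerald', 'end'] (min_width=15, slack=0)
Line 5: ['run', 'language'] (min_width=12, slack=3)
Line 6: ['keyboard', 'table'] (min_width=14, slack=1)
Line 7: ['snow', 'ant', 'matrix'] (min_width=15, slack=0)
Line 8: ['string', 'year'] (min_width=11, slack=4)
Line 9: ['kitchen', 'picture'] (min_width=15, slack=0)
Line 10: ['who', 'old', 'deep'] (min_width=12, slack=3)
Line 11: ['tired'] (min_width=5, slack=10)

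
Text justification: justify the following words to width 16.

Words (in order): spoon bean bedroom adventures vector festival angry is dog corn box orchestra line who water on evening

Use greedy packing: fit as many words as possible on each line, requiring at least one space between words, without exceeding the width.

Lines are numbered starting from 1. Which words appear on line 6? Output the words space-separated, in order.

Answer: corn box

Derivation:
Line 1: ['spoon', 'bean'] (min_width=10, slack=6)
Line 2: ['bedroom'] (min_width=7, slack=9)
Line 3: ['adventures'] (min_width=10, slack=6)
Line 4: ['vector', 'festival'] (min_width=15, slack=1)
Line 5: ['angry', 'is', 'dog'] (min_width=12, slack=4)
Line 6: ['corn', 'box'] (min_width=8, slack=8)
Line 7: ['orchestra', 'line'] (min_width=14, slack=2)
Line 8: ['who', 'water', 'on'] (min_width=12, slack=4)
Line 9: ['evening'] (min_width=7, slack=9)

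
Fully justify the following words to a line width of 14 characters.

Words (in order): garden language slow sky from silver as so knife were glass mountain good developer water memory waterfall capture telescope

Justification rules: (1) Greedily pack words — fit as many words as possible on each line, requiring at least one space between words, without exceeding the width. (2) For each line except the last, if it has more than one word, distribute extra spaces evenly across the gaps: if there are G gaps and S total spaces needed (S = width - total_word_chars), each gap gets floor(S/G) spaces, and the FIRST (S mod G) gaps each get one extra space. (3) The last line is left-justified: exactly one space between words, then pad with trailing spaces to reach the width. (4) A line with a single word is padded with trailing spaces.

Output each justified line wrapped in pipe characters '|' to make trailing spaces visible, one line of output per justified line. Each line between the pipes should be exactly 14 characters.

Line 1: ['garden'] (min_width=6, slack=8)
Line 2: ['language', 'slow'] (min_width=13, slack=1)
Line 3: ['sky', 'from'] (min_width=8, slack=6)
Line 4: ['silver', 'as', 'so'] (min_width=12, slack=2)
Line 5: ['knife', 'were'] (min_width=10, slack=4)
Line 6: ['glass', 'mountain'] (min_width=14, slack=0)
Line 7: ['good', 'developer'] (min_width=14, slack=0)
Line 8: ['water', 'memory'] (min_width=12, slack=2)
Line 9: ['waterfall'] (min_width=9, slack=5)
Line 10: ['capture'] (min_width=7, slack=7)
Line 11: ['telescope'] (min_width=9, slack=5)

Answer: |garden        |
|language  slow|
|sky       from|
|silver  as  so|
|knife     were|
|glass mountain|
|good developer|
|water   memory|
|waterfall     |
|capture       |
|telescope     |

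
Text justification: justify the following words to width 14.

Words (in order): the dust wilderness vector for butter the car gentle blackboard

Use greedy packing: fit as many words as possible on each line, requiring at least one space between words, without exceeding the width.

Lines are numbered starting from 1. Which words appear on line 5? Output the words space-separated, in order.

Answer: gentle

Derivation:
Line 1: ['the', 'dust'] (min_width=8, slack=6)
Line 2: ['wilderness'] (min_width=10, slack=4)
Line 3: ['vector', 'for'] (min_width=10, slack=4)
Line 4: ['butter', 'the', 'car'] (min_width=14, slack=0)
Line 5: ['gentle'] (min_width=6, slack=8)
Line 6: ['blackboard'] (min_width=10, slack=4)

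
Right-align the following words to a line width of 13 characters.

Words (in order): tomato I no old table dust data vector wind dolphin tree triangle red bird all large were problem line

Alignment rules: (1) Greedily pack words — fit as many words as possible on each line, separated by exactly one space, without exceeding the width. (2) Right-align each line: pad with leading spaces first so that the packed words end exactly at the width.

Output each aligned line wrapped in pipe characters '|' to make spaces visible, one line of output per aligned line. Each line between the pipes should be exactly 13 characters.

Answer: |  tomato I no|
|    old table|
|    dust data|
|  vector wind|
| dolphin tree|
| triangle red|
|     bird all|
|   large were|
| problem line|

Derivation:
Line 1: ['tomato', 'I', 'no'] (min_width=11, slack=2)
Line 2: ['old', 'table'] (min_width=9, slack=4)
Line 3: ['dust', 'data'] (min_width=9, slack=4)
Line 4: ['vector', 'wind'] (min_width=11, slack=2)
Line 5: ['dolphin', 'tree'] (min_width=12, slack=1)
Line 6: ['triangle', 'red'] (min_width=12, slack=1)
Line 7: ['bird', 'all'] (min_width=8, slack=5)
Line 8: ['large', 'were'] (min_width=10, slack=3)
Line 9: ['problem', 'line'] (min_width=12, slack=1)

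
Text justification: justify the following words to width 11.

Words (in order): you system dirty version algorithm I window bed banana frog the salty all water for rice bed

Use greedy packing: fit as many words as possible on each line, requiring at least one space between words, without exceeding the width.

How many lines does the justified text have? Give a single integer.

Line 1: ['you', 'system'] (min_width=10, slack=1)
Line 2: ['dirty'] (min_width=5, slack=6)
Line 3: ['version'] (min_width=7, slack=4)
Line 4: ['algorithm', 'I'] (min_width=11, slack=0)
Line 5: ['window', 'bed'] (min_width=10, slack=1)
Line 6: ['banana', 'frog'] (min_width=11, slack=0)
Line 7: ['the', 'salty'] (min_width=9, slack=2)
Line 8: ['all', 'water'] (min_width=9, slack=2)
Line 9: ['for', 'rice'] (min_width=8, slack=3)
Line 10: ['bed'] (min_width=3, slack=8)
Total lines: 10

Answer: 10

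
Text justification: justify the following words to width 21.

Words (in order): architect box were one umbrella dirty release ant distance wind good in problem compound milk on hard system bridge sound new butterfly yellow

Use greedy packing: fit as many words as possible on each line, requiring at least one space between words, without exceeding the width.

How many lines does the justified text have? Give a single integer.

Line 1: ['architect', 'box', 'were'] (min_width=18, slack=3)
Line 2: ['one', 'umbrella', 'dirty'] (min_width=18, slack=3)
Line 3: ['release', 'ant', 'distance'] (min_width=20, slack=1)
Line 4: ['wind', 'good', 'in', 'problem'] (min_width=20, slack=1)
Line 5: ['compound', 'milk', 'on', 'hard'] (min_width=21, slack=0)
Line 6: ['system', 'bridge', 'sound'] (min_width=19, slack=2)
Line 7: ['new', 'butterfly', 'yellow'] (min_width=20, slack=1)
Total lines: 7

Answer: 7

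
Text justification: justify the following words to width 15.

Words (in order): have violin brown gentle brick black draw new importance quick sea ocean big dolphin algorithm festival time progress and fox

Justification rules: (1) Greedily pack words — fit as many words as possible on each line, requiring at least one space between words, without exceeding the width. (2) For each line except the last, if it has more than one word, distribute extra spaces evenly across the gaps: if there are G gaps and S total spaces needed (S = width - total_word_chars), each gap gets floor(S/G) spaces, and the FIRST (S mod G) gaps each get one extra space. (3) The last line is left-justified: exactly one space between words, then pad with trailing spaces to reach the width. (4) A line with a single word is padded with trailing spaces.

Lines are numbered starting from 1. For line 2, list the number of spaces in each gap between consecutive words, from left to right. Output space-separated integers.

Answer: 4

Derivation:
Line 1: ['have', 'violin'] (min_width=11, slack=4)
Line 2: ['brown', 'gentle'] (min_width=12, slack=3)
Line 3: ['brick', 'black'] (min_width=11, slack=4)
Line 4: ['draw', 'new'] (min_width=8, slack=7)
Line 5: ['importance'] (min_width=10, slack=5)
Line 6: ['quick', 'sea', 'ocean'] (min_width=15, slack=0)
Line 7: ['big', 'dolphin'] (min_width=11, slack=4)
Line 8: ['algorithm'] (min_width=9, slack=6)
Line 9: ['festival', 'time'] (min_width=13, slack=2)
Line 10: ['progress', 'and'] (min_width=12, slack=3)
Line 11: ['fox'] (min_width=3, slack=12)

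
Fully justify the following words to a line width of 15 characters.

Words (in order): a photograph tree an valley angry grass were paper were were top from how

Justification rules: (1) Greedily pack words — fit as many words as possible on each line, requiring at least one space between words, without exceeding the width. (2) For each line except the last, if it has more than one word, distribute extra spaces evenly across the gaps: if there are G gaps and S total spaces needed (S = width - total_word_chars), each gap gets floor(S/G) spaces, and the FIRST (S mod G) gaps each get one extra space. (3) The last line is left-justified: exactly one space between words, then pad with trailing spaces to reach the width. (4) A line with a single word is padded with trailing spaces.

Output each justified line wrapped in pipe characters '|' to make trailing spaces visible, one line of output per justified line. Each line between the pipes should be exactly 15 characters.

Line 1: ['a', 'photograph'] (min_width=12, slack=3)
Line 2: ['tree', 'an', 'valley'] (min_width=14, slack=1)
Line 3: ['angry', 'grass'] (min_width=11, slack=4)
Line 4: ['were', 'paper', 'were'] (min_width=15, slack=0)
Line 5: ['were', 'top', 'from'] (min_width=13, slack=2)
Line 6: ['how'] (min_width=3, slack=12)

Answer: |a    photograph|
|tree  an valley|
|angry     grass|
|were paper were|
|were  top  from|
|how            |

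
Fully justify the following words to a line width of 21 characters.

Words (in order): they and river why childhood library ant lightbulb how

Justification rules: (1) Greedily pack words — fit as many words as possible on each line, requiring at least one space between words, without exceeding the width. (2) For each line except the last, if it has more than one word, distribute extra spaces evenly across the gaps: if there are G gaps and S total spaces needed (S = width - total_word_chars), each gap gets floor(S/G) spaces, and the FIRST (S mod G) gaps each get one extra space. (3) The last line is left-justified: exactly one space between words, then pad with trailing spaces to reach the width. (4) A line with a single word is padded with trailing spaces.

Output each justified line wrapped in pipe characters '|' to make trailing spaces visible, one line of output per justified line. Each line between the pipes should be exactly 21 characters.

Answer: |they  and  river  why|
|childhood library ant|
|lightbulb how        |

Derivation:
Line 1: ['they', 'and', 'river', 'why'] (min_width=18, slack=3)
Line 2: ['childhood', 'library', 'ant'] (min_width=21, slack=0)
Line 3: ['lightbulb', 'how'] (min_width=13, slack=8)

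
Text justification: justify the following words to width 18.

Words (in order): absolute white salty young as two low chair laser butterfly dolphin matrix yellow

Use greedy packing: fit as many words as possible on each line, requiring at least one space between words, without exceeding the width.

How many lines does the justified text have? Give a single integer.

Line 1: ['absolute', 'white'] (min_width=14, slack=4)
Line 2: ['salty', 'young', 'as', 'two'] (min_width=18, slack=0)
Line 3: ['low', 'chair', 'laser'] (min_width=15, slack=3)
Line 4: ['butterfly', 'dolphin'] (min_width=17, slack=1)
Line 5: ['matrix', 'yellow'] (min_width=13, slack=5)
Total lines: 5

Answer: 5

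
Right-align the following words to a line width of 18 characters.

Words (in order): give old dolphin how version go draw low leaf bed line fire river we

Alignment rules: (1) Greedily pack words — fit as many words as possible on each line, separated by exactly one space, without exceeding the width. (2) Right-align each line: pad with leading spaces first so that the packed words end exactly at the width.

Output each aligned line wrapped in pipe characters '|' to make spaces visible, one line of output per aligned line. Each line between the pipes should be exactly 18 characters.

Answer: |  give old dolphin|
|    how version go|
| draw low leaf bed|
|line fire river we|

Derivation:
Line 1: ['give', 'old', 'dolphin'] (min_width=16, slack=2)
Line 2: ['how', 'version', 'go'] (min_width=14, slack=4)
Line 3: ['draw', 'low', 'leaf', 'bed'] (min_width=17, slack=1)
Line 4: ['line', 'fire', 'river', 'we'] (min_width=18, slack=0)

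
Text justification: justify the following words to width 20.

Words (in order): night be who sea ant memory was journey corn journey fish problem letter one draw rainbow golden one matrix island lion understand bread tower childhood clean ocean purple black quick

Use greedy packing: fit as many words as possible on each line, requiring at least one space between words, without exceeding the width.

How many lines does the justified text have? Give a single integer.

Line 1: ['night', 'be', 'who', 'sea', 'ant'] (min_width=20, slack=0)
Line 2: ['memory', 'was', 'journey'] (min_width=18, slack=2)
Line 3: ['corn', 'journey', 'fish'] (min_width=17, slack=3)
Line 4: ['problem', 'letter', 'one'] (min_width=18, slack=2)
Line 5: ['draw', 'rainbow', 'golden'] (min_width=19, slack=1)
Line 6: ['one', 'matrix', 'island'] (min_width=17, slack=3)
Line 7: ['lion', 'understand'] (min_width=15, slack=5)
Line 8: ['bread', 'tower'] (min_width=11, slack=9)
Line 9: ['childhood', 'clean'] (min_width=15, slack=5)
Line 10: ['ocean', 'purple', 'black'] (min_width=18, slack=2)
Line 11: ['quick'] (min_width=5, slack=15)
Total lines: 11

Answer: 11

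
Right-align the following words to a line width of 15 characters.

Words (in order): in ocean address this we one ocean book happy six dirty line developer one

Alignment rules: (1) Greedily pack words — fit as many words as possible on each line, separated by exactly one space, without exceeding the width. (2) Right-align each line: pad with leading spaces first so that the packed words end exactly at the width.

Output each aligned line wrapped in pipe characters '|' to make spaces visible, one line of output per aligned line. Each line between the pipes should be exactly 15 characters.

Line 1: ['in', 'ocean'] (min_width=8, slack=7)
Line 2: ['address', 'this', 'we'] (min_width=15, slack=0)
Line 3: ['one', 'ocean', 'book'] (min_width=14, slack=1)
Line 4: ['happy', 'six', 'dirty'] (min_width=15, slack=0)
Line 5: ['line', 'developer'] (min_width=14, slack=1)
Line 6: ['one'] (min_width=3, slack=12)

Answer: |       in ocean|
|address this we|
| one ocean book|
|happy six dirty|
| line developer|
|            one|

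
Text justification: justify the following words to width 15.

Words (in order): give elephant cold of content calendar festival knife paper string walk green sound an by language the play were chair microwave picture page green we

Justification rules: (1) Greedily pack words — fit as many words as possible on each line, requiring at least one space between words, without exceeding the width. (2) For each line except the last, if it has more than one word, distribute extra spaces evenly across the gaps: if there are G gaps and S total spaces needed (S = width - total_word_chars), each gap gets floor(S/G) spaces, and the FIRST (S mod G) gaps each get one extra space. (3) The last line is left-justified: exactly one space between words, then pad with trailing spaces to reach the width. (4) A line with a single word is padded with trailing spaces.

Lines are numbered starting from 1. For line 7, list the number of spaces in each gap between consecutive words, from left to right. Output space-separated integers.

Line 1: ['give', 'elephant'] (min_width=13, slack=2)
Line 2: ['cold', 'of', 'content'] (min_width=15, slack=0)
Line 3: ['calendar'] (min_width=8, slack=7)
Line 4: ['festival', 'knife'] (min_width=14, slack=1)
Line 5: ['paper', 'string'] (min_width=12, slack=3)
Line 6: ['walk', 'green'] (min_width=10, slack=5)
Line 7: ['sound', 'an', 'by'] (min_width=11, slack=4)
Line 8: ['language', 'the'] (min_width=12, slack=3)
Line 9: ['play', 'were', 'chair'] (min_width=15, slack=0)
Line 10: ['microwave'] (min_width=9, slack=6)
Line 11: ['picture', 'page'] (min_width=12, slack=3)
Line 12: ['green', 'we'] (min_width=8, slack=7)

Answer: 3 3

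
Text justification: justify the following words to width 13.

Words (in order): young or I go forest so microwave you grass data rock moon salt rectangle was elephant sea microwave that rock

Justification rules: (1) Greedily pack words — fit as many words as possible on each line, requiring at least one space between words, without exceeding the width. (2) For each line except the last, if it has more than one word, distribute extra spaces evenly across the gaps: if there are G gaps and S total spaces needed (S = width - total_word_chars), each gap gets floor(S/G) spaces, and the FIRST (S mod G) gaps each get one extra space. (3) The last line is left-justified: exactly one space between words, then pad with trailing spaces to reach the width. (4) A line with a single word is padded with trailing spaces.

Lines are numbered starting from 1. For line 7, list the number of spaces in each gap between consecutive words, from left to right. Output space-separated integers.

Answer: 1

Derivation:
Line 1: ['young', 'or', 'I', 'go'] (min_width=13, slack=0)
Line 2: ['forest', 'so'] (min_width=9, slack=4)
Line 3: ['microwave', 'you'] (min_width=13, slack=0)
Line 4: ['grass', 'data'] (min_width=10, slack=3)
Line 5: ['rock', 'moon'] (min_width=9, slack=4)
Line 6: ['salt'] (min_width=4, slack=9)
Line 7: ['rectangle', 'was'] (min_width=13, slack=0)
Line 8: ['elephant', 'sea'] (min_width=12, slack=1)
Line 9: ['microwave'] (min_width=9, slack=4)
Line 10: ['that', 'rock'] (min_width=9, slack=4)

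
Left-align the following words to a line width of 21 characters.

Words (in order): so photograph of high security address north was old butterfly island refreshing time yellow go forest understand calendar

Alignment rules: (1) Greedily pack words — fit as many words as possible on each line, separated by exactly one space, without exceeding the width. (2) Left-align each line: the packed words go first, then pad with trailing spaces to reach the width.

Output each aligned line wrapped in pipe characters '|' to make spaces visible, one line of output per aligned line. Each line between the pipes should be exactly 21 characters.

Line 1: ['so', 'photograph', 'of', 'high'] (min_width=21, slack=0)
Line 2: ['security', 'address'] (min_width=16, slack=5)
Line 3: ['north', 'was', 'old'] (min_width=13, slack=8)
Line 4: ['butterfly', 'island'] (min_width=16, slack=5)
Line 5: ['refreshing', 'time'] (min_width=15, slack=6)
Line 6: ['yellow', 'go', 'forest'] (min_width=16, slack=5)
Line 7: ['understand', 'calendar'] (min_width=19, slack=2)

Answer: |so photograph of high|
|security address     |
|north was old        |
|butterfly island     |
|refreshing time      |
|yellow go forest     |
|understand calendar  |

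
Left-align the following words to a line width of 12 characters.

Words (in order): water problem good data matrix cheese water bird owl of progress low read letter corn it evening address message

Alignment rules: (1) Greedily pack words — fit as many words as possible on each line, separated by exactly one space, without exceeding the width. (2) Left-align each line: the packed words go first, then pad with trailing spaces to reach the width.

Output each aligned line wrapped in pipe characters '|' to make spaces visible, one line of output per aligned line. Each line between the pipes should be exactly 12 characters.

Line 1: ['water'] (min_width=5, slack=7)
Line 2: ['problem', 'good'] (min_width=12, slack=0)
Line 3: ['data', 'matrix'] (min_width=11, slack=1)
Line 4: ['cheese', 'water'] (min_width=12, slack=0)
Line 5: ['bird', 'owl', 'of'] (min_width=11, slack=1)
Line 6: ['progress', 'low'] (min_width=12, slack=0)
Line 7: ['read', 'letter'] (min_width=11, slack=1)
Line 8: ['corn', 'it'] (min_width=7, slack=5)
Line 9: ['evening'] (min_width=7, slack=5)
Line 10: ['address'] (min_width=7, slack=5)
Line 11: ['message'] (min_width=7, slack=5)

Answer: |water       |
|problem good|
|data matrix |
|cheese water|
|bird owl of |
|progress low|
|read letter |
|corn it     |
|evening     |
|address     |
|message     |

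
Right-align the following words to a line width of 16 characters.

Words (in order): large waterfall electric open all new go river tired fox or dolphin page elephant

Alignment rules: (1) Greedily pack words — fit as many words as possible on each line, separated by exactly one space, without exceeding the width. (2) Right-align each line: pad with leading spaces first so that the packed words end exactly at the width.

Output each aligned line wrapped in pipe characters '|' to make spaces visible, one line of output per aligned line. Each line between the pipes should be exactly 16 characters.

Answer: | large waterfall|
|   electric open|
|all new go river|
|    tired fox or|
|    dolphin page|
|        elephant|

Derivation:
Line 1: ['large', 'waterfall'] (min_width=15, slack=1)
Line 2: ['electric', 'open'] (min_width=13, slack=3)
Line 3: ['all', 'new', 'go', 'river'] (min_width=16, slack=0)
Line 4: ['tired', 'fox', 'or'] (min_width=12, slack=4)
Line 5: ['dolphin', 'page'] (min_width=12, slack=4)
Line 6: ['elephant'] (min_width=8, slack=8)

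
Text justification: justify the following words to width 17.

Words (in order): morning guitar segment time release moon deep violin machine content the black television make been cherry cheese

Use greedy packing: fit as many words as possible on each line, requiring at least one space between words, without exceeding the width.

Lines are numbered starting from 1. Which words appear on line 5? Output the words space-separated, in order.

Line 1: ['morning', 'guitar'] (min_width=14, slack=3)
Line 2: ['segment', 'time'] (min_width=12, slack=5)
Line 3: ['release', 'moon', 'deep'] (min_width=17, slack=0)
Line 4: ['violin', 'machine'] (min_width=14, slack=3)
Line 5: ['content', 'the', 'black'] (min_width=17, slack=0)
Line 6: ['television', 'make'] (min_width=15, slack=2)
Line 7: ['been', 'cherry'] (min_width=11, slack=6)
Line 8: ['cheese'] (min_width=6, slack=11)

Answer: content the black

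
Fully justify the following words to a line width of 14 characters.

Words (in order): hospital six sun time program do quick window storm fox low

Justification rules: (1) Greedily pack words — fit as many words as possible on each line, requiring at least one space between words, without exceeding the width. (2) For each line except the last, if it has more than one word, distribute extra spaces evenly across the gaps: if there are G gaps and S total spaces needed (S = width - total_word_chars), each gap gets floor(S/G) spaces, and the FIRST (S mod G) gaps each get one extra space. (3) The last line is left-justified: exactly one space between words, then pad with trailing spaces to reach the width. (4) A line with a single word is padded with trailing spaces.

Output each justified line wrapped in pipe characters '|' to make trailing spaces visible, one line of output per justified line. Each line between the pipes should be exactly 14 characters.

Answer: |hospital   six|
|sun       time|
|program     do|
|quick   window|
|storm fox low |

Derivation:
Line 1: ['hospital', 'six'] (min_width=12, slack=2)
Line 2: ['sun', 'time'] (min_width=8, slack=6)
Line 3: ['program', 'do'] (min_width=10, slack=4)
Line 4: ['quick', 'window'] (min_width=12, slack=2)
Line 5: ['storm', 'fox', 'low'] (min_width=13, slack=1)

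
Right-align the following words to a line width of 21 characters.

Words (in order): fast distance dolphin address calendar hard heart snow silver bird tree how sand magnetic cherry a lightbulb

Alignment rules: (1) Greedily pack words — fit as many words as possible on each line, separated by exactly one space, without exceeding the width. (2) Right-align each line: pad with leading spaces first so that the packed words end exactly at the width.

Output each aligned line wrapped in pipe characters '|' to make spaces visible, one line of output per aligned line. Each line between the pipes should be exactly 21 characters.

Line 1: ['fast', 'distance', 'dolphin'] (min_width=21, slack=0)
Line 2: ['address', 'calendar', 'hard'] (min_width=21, slack=0)
Line 3: ['heart', 'snow', 'silver'] (min_width=17, slack=4)
Line 4: ['bird', 'tree', 'how', 'sand'] (min_width=18, slack=3)
Line 5: ['magnetic', 'cherry', 'a'] (min_width=17, slack=4)
Line 6: ['lightbulb'] (min_width=9, slack=12)

Answer: |fast distance dolphin|
|address calendar hard|
|    heart snow silver|
|   bird tree how sand|
|    magnetic cherry a|
|            lightbulb|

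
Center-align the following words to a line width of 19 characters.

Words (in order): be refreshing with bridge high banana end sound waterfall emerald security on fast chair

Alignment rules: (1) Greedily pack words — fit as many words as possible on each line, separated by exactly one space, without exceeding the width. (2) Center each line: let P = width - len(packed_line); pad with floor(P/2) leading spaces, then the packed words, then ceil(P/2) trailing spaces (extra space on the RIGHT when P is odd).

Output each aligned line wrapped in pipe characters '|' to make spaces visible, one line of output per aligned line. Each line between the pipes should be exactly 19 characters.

Answer: |be refreshing with |
|bridge high banana |
|end sound waterfall|
|emerald security on|
|    fast chair     |

Derivation:
Line 1: ['be', 'refreshing', 'with'] (min_width=18, slack=1)
Line 2: ['bridge', 'high', 'banana'] (min_width=18, slack=1)
Line 3: ['end', 'sound', 'waterfall'] (min_width=19, slack=0)
Line 4: ['emerald', 'security', 'on'] (min_width=19, slack=0)
Line 5: ['fast', 'chair'] (min_width=10, slack=9)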